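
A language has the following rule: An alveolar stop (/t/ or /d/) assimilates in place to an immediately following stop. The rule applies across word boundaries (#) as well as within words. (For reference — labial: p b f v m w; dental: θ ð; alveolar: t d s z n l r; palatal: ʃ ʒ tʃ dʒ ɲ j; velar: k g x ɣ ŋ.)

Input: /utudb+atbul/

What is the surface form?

[utubb+apbul]

/d/ before /b/ (labial) → [b]
/t/ before /b/ (labial) → [p]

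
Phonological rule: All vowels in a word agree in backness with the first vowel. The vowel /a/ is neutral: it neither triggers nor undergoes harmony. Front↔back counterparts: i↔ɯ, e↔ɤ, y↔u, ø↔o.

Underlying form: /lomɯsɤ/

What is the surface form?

no segment meets the rule's conditions; no change.

[lomɯsɤ]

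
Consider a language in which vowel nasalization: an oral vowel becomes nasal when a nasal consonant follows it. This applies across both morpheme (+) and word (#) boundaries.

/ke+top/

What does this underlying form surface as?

[ke+top]

no segment meets the rule's conditions; no change.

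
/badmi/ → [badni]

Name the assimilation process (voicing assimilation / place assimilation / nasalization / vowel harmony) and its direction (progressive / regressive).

place assimilation, progressive

/m/→[n].
Each target copies a feature from the preceding segment, so the direction is progressive.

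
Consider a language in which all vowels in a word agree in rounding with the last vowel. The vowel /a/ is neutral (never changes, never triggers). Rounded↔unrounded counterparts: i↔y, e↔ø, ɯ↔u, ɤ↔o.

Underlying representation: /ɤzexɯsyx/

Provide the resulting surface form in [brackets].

/ɤ/ harmonizes with /y/ ([+round]) → [o]
/e/ harmonizes with /y/ ([+round]) → [ø]
/ɯ/ harmonizes with /y/ ([+round]) → [u]

[ozøxusyx]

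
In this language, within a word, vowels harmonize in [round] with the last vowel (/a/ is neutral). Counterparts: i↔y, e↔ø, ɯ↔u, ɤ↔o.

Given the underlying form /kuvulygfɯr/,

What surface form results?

/u/ harmonizes with /ɯ/ ([-round]) → [ɯ]
/u/ harmonizes with /ɯ/ ([-round]) → [ɯ]
/y/ harmonizes with /ɯ/ ([-round]) → [i]

[kɯvɯligfɯr]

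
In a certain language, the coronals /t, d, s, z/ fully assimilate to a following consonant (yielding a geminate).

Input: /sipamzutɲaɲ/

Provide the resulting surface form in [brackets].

[sipamzuɲɲaɲ]

/t/ before /ɲ/ → [ɲ] (total assimilation)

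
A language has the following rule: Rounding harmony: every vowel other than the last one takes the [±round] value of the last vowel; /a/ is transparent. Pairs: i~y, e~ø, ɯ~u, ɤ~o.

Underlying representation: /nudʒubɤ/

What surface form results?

[nɯdʒɯbɤ]

/u/ harmonizes with /ɤ/ ([-round]) → [ɯ]
/u/ harmonizes with /ɤ/ ([-round]) → [ɯ]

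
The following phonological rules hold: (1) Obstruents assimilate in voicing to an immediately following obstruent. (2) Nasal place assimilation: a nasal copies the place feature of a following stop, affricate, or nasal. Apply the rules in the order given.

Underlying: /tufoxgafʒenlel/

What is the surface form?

[tufoɣgavʒenlel]

Rule 1: /x/ before /g/ (voiced) → [ɣ]
Rule 1: /f/ before /ʒ/ (voiced) → [v]
After rule 1: tufoɣgavʒenlel
Rule 2: no segment meets the rule's conditions; no change.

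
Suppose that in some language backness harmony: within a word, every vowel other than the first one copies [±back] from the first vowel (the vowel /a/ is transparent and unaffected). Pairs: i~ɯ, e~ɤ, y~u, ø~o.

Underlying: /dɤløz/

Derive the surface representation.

/ø/ harmonizes with /ɤ/ ([+back]) → [o]

[dɤloz]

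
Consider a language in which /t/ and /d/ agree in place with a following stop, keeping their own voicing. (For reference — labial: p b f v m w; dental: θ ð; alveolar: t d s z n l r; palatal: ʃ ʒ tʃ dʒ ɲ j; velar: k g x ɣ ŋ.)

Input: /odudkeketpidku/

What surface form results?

[odugkekeppigku]

/d/ before /k/ (velar) → [g]
/t/ before /p/ (labial) → [p]
/d/ before /k/ (velar) → [g]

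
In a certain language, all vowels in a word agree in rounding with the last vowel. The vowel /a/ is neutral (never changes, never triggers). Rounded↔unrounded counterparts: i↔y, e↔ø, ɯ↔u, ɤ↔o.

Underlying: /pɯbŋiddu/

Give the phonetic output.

[pubŋyddu]

/ɯ/ harmonizes with /u/ ([+round]) → [u]
/i/ harmonizes with /u/ ([+round]) → [y]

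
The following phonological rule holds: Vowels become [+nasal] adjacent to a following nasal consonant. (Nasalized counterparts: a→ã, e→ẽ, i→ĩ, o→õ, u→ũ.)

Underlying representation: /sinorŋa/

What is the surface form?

[sĩnorŋa]

/i/ before nasal /n/ → [ĩ]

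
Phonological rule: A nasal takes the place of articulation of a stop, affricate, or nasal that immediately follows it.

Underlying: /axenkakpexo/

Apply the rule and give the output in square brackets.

[axeŋkakpexo]

/n/ before /k/ (velar) → [ŋ]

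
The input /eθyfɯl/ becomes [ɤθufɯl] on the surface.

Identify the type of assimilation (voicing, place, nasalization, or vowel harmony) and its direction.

vowel harmony, regressive

/e/→[ɤ] /y/→[u].
Vowels agree with the last vowel, so the harmony is regressive.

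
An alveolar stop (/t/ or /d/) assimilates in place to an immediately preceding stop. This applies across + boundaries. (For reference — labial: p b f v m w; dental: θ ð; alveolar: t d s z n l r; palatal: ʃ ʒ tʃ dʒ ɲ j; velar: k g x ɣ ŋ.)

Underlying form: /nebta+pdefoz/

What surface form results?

/t/ after /b/ (labial) → [p]
/d/ after /p/ (labial) → [b]

[nebpa+pbefoz]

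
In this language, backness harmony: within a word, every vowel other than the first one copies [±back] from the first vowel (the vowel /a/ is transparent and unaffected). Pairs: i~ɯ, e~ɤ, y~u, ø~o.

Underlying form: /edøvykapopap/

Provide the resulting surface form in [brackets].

/o/ harmonizes with /e/ ([-back]) → [ø]

[edøvykapøpap]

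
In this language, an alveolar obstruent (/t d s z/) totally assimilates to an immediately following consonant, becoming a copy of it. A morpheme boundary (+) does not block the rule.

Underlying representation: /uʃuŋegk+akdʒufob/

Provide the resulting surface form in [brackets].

[uʃuŋegk+akdʒufob]

no segment meets the rule's conditions; no change.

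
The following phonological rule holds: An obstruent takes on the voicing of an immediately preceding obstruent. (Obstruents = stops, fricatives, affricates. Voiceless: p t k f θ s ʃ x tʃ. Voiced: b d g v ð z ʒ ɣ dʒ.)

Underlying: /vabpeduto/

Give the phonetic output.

/p/ after /b/ (voiced) → [b]

[vabbeduto]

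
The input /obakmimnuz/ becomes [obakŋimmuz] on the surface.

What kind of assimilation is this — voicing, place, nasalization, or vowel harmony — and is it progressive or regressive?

place assimilation, progressive

/m/→[ŋ] /n/→[m].
Each target copies a feature from the preceding segment, so the direction is progressive.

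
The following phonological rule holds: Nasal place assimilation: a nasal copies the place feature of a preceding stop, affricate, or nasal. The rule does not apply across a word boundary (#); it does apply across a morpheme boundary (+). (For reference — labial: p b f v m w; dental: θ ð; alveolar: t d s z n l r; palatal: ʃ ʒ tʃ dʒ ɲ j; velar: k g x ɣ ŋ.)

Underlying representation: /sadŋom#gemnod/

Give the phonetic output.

/ŋ/ after /d/ (alveolar) → [n]
/n/ after /m/ (labial) → [m]

[sadnom#gemmod]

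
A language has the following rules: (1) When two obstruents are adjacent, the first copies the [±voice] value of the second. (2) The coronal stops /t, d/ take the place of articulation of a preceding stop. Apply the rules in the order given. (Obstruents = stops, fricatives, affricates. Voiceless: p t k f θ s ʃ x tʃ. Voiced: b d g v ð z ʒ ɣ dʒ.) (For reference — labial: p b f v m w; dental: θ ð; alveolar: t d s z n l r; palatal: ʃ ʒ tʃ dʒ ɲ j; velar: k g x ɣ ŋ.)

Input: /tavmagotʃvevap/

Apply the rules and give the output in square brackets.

[tavmagodʒvevap]

Rule 1: /tʃ/ before /v/ (voiced) → [dʒ]
After rule 1: tavmagodʒvevap
Rule 2: no segment meets the rule's conditions; no change.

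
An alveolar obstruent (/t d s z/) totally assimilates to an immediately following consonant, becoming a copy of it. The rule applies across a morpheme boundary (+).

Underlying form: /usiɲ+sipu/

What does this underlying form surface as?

[usiɲ+sipu]

no segment meets the rule's conditions; no change.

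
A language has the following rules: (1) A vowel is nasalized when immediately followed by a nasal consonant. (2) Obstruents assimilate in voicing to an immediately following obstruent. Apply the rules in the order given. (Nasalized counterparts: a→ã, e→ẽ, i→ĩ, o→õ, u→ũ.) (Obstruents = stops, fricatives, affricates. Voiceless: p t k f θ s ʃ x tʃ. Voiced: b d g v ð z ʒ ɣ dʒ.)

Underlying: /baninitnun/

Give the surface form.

[bãnĩnitnũn]

Rule 1: /a/ before nasal /n/ → [ã]
Rule 1: /i/ before nasal /n/ → [ĩ]
Rule 1: /u/ before nasal /n/ → [ũ]
After rule 1: bãnĩnitnũn
Rule 2: no segment meets the rule's conditions; no change.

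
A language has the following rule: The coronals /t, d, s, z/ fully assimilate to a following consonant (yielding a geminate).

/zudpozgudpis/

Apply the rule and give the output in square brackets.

[zuppogguppis]

/d/ before /p/ → [p] (total assimilation)
/z/ before /g/ → [g] (total assimilation)
/d/ before /p/ → [p] (total assimilation)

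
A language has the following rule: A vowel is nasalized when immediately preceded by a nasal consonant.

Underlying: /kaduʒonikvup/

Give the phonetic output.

/i/ after nasal /n/ → [ĩ]

[kaduʒonĩkvup]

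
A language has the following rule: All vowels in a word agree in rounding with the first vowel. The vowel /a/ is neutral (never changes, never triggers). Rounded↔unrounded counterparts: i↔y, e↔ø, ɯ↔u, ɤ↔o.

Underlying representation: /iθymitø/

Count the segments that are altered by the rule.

2

/y/ harmonizes with /i/ ([-round]) → [i]
/ø/ harmonizes with /i/ ([-round]) → [e]
2 segments change.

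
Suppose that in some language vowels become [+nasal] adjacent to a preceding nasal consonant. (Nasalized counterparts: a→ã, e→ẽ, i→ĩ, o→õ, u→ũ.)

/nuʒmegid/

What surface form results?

/u/ after nasal /n/ → [ũ]
/e/ after nasal /m/ → [ẽ]

[nũʒmẽgid]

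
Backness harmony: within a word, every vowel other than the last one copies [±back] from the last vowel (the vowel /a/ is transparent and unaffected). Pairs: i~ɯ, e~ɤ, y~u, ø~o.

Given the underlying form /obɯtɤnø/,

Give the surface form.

/o/ harmonizes with /ø/ ([-back]) → [ø]
/ɯ/ harmonizes with /ø/ ([-back]) → [i]
/ɤ/ harmonizes with /ø/ ([-back]) → [e]

[øbitenø]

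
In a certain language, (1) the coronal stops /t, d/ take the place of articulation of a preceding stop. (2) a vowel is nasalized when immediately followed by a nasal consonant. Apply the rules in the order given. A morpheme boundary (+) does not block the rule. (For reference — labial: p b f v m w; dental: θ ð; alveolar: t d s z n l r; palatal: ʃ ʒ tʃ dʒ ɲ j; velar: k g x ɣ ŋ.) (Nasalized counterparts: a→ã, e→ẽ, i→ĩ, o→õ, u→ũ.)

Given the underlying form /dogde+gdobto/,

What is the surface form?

[dogge+ggobpo]

Rule 1: /d/ after /g/ (velar) → [g]
Rule 1: /d/ after /g/ (velar) → [g]
Rule 1: /t/ after /b/ (labial) → [p]
After rule 1: dogge+ggobpo
Rule 2: no segment meets the rule's conditions; no change.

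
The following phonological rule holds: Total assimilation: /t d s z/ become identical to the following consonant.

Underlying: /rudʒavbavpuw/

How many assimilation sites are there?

No segment meets the rule's conditions.

0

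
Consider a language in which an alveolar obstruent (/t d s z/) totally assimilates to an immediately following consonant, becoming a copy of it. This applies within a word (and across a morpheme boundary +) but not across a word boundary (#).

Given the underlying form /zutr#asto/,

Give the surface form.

[zurr#atto]

/t/ before /r/ → [r] (total assimilation)
/s/ before /t/ → [t] (total assimilation)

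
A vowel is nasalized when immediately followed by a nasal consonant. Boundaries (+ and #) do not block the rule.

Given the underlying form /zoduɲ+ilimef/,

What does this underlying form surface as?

[zodũɲ+ilĩmef]

/u/ before nasal /ɲ/ → [ũ]
/i/ before nasal /m/ → [ĩ]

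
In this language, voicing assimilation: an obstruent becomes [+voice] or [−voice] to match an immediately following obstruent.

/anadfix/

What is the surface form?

[anatfix]

/d/ before /f/ (voiceless) → [t]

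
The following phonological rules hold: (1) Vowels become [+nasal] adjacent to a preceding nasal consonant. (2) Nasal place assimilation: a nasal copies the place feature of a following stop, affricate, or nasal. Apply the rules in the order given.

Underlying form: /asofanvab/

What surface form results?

[asofanvab]

Rule 1: no segment meets the rule's conditions; no change.
After rule 1: asofanvab
Rule 2: no segment meets the rule's conditions; no change.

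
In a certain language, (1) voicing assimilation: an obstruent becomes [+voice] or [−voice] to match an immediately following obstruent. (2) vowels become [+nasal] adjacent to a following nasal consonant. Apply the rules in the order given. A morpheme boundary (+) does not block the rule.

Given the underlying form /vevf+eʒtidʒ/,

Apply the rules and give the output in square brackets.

Rule 1: /v/ before /f/ (voiceless) → [f]
Rule 1: /ʒ/ before /t/ (voiceless) → [ʃ]
After rule 1: veff+eʃtidʒ
Rule 2: no segment meets the rule's conditions; no change.

[veff+eʃtidʒ]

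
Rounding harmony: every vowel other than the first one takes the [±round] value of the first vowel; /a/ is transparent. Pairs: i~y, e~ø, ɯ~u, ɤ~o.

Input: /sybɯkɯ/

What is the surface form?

[sybuku]

/ɯ/ harmonizes with /y/ ([+round]) → [u]
/ɯ/ harmonizes with /y/ ([+round]) → [u]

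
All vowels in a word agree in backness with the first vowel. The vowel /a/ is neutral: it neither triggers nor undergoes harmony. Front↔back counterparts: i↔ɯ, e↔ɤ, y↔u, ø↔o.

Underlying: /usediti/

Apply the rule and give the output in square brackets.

[usɤdɯtɯ]

/e/ harmonizes with /u/ ([+back]) → [ɤ]
/i/ harmonizes with /u/ ([+back]) → [ɯ]
/i/ harmonizes with /u/ ([+back]) → [ɯ]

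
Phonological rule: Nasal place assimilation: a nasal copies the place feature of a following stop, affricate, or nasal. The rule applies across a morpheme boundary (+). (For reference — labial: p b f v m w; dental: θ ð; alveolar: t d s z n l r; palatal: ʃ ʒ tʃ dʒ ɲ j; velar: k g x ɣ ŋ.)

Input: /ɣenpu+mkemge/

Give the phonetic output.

/n/ before /p/ (labial) → [m]
/m/ before /k/ (velar) → [ŋ]
/m/ before /g/ (velar) → [ŋ]

[ɣempu+ŋkeŋge]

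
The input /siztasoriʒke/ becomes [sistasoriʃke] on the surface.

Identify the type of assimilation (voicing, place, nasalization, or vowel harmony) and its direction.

/z/→[s] /ʒ/→[ʃ].
Each target copies a feature from the following segment, so the direction is regressive.

voicing assimilation, regressive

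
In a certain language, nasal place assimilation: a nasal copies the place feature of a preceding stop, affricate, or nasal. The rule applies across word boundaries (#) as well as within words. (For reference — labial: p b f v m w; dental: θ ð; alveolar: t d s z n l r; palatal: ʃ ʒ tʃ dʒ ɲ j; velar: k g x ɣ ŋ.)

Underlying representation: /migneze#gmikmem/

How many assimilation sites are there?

3

/n/ after /g/ (velar) → [ŋ]
/m/ after /g/ (velar) → [ŋ]
/m/ after /k/ (velar) → [ŋ]
3 segments change.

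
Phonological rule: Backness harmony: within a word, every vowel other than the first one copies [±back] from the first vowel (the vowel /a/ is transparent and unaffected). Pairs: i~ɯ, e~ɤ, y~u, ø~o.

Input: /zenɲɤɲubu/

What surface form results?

[zenɲeɲyby]

/ɤ/ harmonizes with /e/ ([-back]) → [e]
/u/ harmonizes with /e/ ([-back]) → [y]
/u/ harmonizes with /e/ ([-back]) → [y]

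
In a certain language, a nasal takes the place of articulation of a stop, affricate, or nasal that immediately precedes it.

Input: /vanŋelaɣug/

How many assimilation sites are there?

/ŋ/ after /n/ (alveolar) → [n]
1 segment changes.

1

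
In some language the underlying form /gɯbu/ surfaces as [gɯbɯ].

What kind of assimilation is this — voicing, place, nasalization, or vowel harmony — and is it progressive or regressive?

/u/→[ɯ].
Vowels agree with the first vowel, so the harmony is progressive.

vowel harmony, progressive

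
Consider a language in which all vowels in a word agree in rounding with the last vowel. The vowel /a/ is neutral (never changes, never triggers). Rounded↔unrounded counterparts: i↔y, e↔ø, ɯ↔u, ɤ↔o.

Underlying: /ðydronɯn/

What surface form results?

/y/ harmonizes with /ɯ/ ([-round]) → [i]
/o/ harmonizes with /ɯ/ ([-round]) → [ɤ]

[ðidrɤnɯn]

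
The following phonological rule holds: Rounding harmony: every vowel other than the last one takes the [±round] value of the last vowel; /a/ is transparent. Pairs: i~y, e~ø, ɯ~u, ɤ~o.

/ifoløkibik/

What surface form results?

/o/ harmonizes with /i/ ([-round]) → [ɤ]
/ø/ harmonizes with /i/ ([-round]) → [e]

[ifɤlekibik]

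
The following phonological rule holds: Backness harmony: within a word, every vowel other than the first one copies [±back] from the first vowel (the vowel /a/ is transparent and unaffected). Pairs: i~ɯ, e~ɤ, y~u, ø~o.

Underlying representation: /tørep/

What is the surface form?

[tørep]

no segment meets the rule's conditions; no change.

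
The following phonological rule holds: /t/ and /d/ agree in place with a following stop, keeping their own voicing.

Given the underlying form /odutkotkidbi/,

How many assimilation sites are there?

/t/ before /k/ (velar) → [k]
/t/ before /k/ (velar) → [k]
/d/ before /b/ (labial) → [b]
3 segments change.

3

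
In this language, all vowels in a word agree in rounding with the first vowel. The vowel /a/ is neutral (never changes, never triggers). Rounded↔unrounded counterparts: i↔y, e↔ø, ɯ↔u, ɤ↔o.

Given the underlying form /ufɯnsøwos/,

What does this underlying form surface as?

/ɯ/ harmonizes with /u/ ([+round]) → [u]

[ufunsøwos]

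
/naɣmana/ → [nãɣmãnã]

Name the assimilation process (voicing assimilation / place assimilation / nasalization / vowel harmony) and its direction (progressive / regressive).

nasalization, progressive

/a/→[ã] /a/→[ã] /a/→[ã].
Each target copies a feature from the preceding segment, so the direction is progressive.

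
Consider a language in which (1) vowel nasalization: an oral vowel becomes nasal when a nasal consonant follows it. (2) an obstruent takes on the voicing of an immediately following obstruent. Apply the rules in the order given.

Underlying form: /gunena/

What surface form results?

Rule 1: /u/ before nasal /n/ → [ũ]
Rule 1: /e/ before nasal /n/ → [ẽ]
After rule 1: gũnẽna
Rule 2: no segment meets the rule's conditions; no change.

[gũnẽna]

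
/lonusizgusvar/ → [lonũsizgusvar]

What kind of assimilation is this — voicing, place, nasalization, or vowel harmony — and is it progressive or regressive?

nasalization, progressive

/u/→[ũ].
Each target copies a feature from the preceding segment, so the direction is progressive.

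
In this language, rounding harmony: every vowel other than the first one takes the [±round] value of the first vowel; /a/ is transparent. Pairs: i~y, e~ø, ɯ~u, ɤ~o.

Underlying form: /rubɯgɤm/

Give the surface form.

/ɯ/ harmonizes with /u/ ([+round]) → [u]
/ɤ/ harmonizes with /u/ ([+round]) → [o]

[rubugom]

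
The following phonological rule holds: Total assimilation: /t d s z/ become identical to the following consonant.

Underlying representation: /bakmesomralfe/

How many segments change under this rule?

0

No segment meets the rule's conditions.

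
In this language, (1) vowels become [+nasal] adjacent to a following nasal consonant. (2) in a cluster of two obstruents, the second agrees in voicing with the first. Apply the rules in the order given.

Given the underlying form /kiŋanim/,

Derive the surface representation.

[kĩŋãnĩm]

Rule 1: /i/ before nasal /ŋ/ → [ĩ]
Rule 1: /a/ before nasal /n/ → [ã]
Rule 1: /i/ before nasal /m/ → [ĩ]
After rule 1: kĩŋãnĩm
Rule 2: no segment meets the rule's conditions; no change.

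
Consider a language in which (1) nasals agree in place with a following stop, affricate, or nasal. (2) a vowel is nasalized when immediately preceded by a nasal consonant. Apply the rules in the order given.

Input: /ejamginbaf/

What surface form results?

[ejaŋgimbaf]

Rule 1: /m/ before /g/ (velar) → [ŋ]
Rule 1: /n/ before /b/ (labial) → [m]
After rule 1: ejaŋgimbaf
Rule 2: no segment meets the rule's conditions; no change.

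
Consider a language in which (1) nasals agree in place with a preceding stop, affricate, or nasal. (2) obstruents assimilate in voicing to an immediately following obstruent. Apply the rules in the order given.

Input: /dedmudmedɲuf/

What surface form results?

[dednudnednuf]

Rule 1: /m/ after /d/ (alveolar) → [n]
Rule 1: /m/ after /d/ (alveolar) → [n]
Rule 1: /ɲ/ after /d/ (alveolar) → [n]
After rule 1: dednudnednuf
Rule 2: no segment meets the rule's conditions; no change.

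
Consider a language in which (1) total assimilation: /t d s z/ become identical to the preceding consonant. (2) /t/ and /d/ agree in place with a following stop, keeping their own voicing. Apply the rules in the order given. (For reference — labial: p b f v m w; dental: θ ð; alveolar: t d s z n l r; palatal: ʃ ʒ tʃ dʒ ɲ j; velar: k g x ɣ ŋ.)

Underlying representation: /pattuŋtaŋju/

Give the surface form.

Rule 1: /t/ after /ŋ/ → [ŋ] (total assimilation)
After rule 1: pattuŋŋaŋju
Rule 2: no segment meets the rule's conditions; no change.

[pattuŋŋaŋju]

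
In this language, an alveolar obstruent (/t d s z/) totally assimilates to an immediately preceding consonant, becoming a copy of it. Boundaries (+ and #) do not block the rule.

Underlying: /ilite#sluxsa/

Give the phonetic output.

[ilite#sluxxa]

/s/ after /x/ → [x] (total assimilation)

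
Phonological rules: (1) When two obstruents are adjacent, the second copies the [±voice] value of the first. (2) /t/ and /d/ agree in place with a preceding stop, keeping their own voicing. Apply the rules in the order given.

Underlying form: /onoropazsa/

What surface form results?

Rule 1: /s/ after /z/ (voiced) → [z]
After rule 1: onoropazza
Rule 2: no segment meets the rule's conditions; no change.

[onoropazza]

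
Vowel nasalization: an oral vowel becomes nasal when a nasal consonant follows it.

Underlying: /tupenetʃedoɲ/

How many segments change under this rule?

/e/ before nasal /n/ → [ẽ]
/o/ before nasal /ɲ/ → [õ]
2 segments change.

2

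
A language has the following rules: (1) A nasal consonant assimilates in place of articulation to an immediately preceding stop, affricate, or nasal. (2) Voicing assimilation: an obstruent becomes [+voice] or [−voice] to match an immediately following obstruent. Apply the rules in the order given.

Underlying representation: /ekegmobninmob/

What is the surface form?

[ekegŋobminnob]

Rule 1: /m/ after /g/ (velar) → [ŋ]
Rule 1: /n/ after /b/ (labial) → [m]
Rule 1: /m/ after /n/ (alveolar) → [n]
After rule 1: ekegŋobminnob
Rule 2: no segment meets the rule's conditions; no change.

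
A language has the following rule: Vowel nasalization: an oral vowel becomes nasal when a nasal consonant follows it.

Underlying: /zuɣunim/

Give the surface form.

[zuɣũnĩm]

/u/ before nasal /n/ → [ũ]
/i/ before nasal /m/ → [ĩ]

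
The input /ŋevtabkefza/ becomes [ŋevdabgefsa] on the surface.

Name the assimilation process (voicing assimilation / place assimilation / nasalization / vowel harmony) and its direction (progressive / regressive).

voicing assimilation, progressive

/t/→[d] /k/→[g] /z/→[s].
Each target copies a feature from the preceding segment, so the direction is progressive.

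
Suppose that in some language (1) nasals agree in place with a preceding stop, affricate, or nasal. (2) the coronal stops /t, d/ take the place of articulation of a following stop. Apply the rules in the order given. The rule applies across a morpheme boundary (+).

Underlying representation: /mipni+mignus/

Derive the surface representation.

[mipmi+migŋus]

Rule 1: /n/ after /p/ (labial) → [m]
Rule 1: /n/ after /g/ (velar) → [ŋ]
After rule 1: mipmi+migŋus
Rule 2: no segment meets the rule's conditions; no change.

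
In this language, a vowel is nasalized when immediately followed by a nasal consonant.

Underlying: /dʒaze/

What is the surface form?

no segment meets the rule's conditions; no change.

[dʒaze]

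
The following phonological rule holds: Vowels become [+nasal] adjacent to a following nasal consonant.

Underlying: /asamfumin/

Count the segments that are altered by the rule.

3

/a/ before nasal /m/ → [ã]
/u/ before nasal /m/ → [ũ]
/i/ before nasal /n/ → [ĩ]
3 segments change.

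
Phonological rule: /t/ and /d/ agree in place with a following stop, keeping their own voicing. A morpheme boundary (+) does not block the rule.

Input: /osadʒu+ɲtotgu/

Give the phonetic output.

[osadʒu+ɲtokgu]

/t/ before /g/ (velar) → [k]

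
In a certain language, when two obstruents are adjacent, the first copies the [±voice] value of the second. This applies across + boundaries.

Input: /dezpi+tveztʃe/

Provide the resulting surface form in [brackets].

/z/ before /p/ (voiceless) → [s]
/t/ before /v/ (voiced) → [d]
/z/ before /tʃ/ (voiceless) → [s]

[despi+dvestʃe]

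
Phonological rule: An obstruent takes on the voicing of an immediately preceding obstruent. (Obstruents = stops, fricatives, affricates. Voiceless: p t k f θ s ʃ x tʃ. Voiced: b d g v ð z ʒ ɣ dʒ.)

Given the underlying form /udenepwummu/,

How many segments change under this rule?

No segment meets the rule's conditions.

0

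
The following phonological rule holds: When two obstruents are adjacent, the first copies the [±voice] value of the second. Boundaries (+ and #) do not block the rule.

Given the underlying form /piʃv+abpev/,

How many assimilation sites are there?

2

/ʃ/ before /v/ (voiced) → [ʒ]
/b/ before /p/ (voiceless) → [p]
2 segments change.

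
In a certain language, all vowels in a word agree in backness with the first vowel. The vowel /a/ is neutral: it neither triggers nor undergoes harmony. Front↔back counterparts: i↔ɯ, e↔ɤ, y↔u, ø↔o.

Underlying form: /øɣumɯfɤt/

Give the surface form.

[øɣymifet]

/u/ harmonizes with /ø/ ([-back]) → [y]
/ɯ/ harmonizes with /ø/ ([-back]) → [i]
/ɤ/ harmonizes with /ø/ ([-back]) → [e]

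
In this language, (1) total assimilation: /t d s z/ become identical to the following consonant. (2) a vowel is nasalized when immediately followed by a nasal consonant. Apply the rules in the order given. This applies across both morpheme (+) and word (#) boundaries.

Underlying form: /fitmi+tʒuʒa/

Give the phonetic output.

[fĩmmi+ʒʒuʒa]

Rule 1: /t/ before /m/ → [m] (total assimilation)
Rule 1: /t/ before /ʒ/ → [ʒ] (total assimilation)
After rule 1: fimmi+ʒʒuʒa
Rule 2: /i/ before nasal /m/ → [ĩ]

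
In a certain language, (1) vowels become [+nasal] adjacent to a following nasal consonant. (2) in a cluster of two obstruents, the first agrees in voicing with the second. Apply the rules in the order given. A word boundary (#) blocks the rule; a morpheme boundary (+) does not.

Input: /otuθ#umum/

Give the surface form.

[otuθ#ũmũm]

Rule 1: /u/ before nasal /m/ → [ũ]
Rule 1: /u/ before nasal /m/ → [ũ]
After rule 1: otuθ#ũmũm
Rule 2: no segment meets the rule's conditions; no change.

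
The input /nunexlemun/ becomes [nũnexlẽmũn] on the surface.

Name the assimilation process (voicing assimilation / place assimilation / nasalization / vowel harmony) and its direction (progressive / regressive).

/u/→[ũ] /e/→[ẽ] /u/→[ũ].
Each target copies a feature from the following segment, so the direction is regressive.

nasalization, regressive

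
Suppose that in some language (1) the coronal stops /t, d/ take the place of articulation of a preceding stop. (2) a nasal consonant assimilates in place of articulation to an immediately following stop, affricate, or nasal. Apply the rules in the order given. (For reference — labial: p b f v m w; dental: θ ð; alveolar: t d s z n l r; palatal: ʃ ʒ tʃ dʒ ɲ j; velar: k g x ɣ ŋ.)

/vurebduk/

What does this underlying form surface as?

[vurebbuk]

Rule 1: /d/ after /b/ (labial) → [b]
After rule 1: vurebbuk
Rule 2: no segment meets the rule's conditions; no change.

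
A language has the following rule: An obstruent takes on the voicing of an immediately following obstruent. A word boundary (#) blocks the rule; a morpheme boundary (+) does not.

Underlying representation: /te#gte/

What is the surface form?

[te#kte]

/g/ before /t/ (voiceless) → [k]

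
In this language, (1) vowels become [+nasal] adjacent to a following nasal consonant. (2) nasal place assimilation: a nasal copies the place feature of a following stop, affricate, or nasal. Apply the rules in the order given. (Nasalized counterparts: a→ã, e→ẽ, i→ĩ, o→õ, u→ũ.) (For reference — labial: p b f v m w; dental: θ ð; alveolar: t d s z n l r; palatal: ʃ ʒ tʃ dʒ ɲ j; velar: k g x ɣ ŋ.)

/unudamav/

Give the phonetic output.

Rule 1: /u/ before nasal /n/ → [ũ]
Rule 1: /a/ before nasal /m/ → [ã]
After rule 1: ũnudãmav
Rule 2: no segment meets the rule's conditions; no change.

[ũnudãmav]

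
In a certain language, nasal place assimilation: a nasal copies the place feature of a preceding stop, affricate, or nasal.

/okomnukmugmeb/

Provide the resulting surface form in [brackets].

[okommukŋugŋeb]

/n/ after /m/ (labial) → [m]
/m/ after /k/ (velar) → [ŋ]
/m/ after /g/ (velar) → [ŋ]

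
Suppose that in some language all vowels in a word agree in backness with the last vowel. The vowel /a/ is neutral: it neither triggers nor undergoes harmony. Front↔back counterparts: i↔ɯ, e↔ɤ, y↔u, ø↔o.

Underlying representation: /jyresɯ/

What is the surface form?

/y/ harmonizes with /ɯ/ ([+back]) → [u]
/e/ harmonizes with /ɯ/ ([+back]) → [ɤ]

[jurɤsɯ]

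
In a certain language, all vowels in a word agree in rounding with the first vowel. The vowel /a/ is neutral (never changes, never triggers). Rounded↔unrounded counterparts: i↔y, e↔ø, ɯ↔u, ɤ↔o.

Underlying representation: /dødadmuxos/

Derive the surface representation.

no segment meets the rule's conditions; no change.

[dødadmuxos]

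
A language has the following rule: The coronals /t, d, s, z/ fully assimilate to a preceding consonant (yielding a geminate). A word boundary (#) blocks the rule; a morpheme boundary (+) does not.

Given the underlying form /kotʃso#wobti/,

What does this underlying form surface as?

/s/ after /tʃ/ → [tʃ] (total assimilation)
/t/ after /b/ → [b] (total assimilation)

[kotʃtʃo#wobbi]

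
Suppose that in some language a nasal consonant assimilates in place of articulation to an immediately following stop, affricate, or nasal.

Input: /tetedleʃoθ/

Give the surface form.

[tetedleʃoθ]

no segment meets the rule's conditions; no change.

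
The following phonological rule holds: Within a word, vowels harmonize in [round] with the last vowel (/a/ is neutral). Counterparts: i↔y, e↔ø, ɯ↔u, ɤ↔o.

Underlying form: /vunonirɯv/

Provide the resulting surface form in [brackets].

/u/ harmonizes with /ɯ/ ([-round]) → [ɯ]
/o/ harmonizes with /ɯ/ ([-round]) → [ɤ]

[vɯnɤnirɯv]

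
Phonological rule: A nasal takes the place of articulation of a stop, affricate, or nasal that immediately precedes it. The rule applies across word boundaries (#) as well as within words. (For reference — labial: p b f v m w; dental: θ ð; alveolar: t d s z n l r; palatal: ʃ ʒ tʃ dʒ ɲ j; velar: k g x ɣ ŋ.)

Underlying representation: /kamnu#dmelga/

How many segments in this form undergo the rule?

/n/ after /m/ (labial) → [m]
/m/ after /d/ (alveolar) → [n]
2 segments change.

2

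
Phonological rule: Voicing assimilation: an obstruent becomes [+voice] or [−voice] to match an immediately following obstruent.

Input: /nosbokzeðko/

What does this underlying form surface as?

[nozbogzeθko]

/s/ before /b/ (voiced) → [z]
/k/ before /z/ (voiced) → [g]
/ð/ before /k/ (voiceless) → [θ]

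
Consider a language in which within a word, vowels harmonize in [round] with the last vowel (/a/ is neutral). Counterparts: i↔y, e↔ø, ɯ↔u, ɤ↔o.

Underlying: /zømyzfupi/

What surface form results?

[zemizfɯpi]

/ø/ harmonizes with /i/ ([-round]) → [e]
/y/ harmonizes with /i/ ([-round]) → [i]
/u/ harmonizes with /i/ ([-round]) → [ɯ]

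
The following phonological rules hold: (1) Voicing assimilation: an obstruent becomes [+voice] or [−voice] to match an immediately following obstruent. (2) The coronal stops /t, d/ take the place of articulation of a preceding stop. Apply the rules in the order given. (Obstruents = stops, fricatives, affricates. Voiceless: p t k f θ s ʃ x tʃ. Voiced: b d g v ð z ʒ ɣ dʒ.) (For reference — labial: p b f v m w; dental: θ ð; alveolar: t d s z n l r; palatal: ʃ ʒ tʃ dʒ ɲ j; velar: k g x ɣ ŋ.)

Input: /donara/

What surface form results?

[donara]

Rule 1: no segment meets the rule's conditions; no change.
After rule 1: donara
Rule 2: no segment meets the rule's conditions; no change.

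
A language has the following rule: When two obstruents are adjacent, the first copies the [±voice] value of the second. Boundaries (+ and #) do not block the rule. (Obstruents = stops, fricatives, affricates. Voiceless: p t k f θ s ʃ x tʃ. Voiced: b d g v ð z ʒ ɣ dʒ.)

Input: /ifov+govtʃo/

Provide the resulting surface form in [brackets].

/v/ before /tʃ/ (voiceless) → [f]

[ifov+goftʃo]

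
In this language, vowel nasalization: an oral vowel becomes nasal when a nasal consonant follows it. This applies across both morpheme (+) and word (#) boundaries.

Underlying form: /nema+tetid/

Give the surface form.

[nẽma+tetid]

/e/ before nasal /m/ → [ẽ]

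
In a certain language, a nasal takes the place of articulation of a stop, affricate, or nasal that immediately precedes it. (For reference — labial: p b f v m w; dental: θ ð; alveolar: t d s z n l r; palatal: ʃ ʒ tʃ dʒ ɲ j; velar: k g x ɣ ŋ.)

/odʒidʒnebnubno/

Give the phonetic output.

[odʒidʒɲebmubmo]

/n/ after /dʒ/ (palatal) → [ɲ]
/n/ after /b/ (labial) → [m]
/n/ after /b/ (labial) → [m]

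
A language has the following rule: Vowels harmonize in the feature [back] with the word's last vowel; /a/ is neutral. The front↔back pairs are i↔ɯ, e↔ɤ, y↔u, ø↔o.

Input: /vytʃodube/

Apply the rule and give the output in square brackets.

/o/ harmonizes with /e/ ([-back]) → [ø]
/u/ harmonizes with /e/ ([-back]) → [y]

[vytʃødybe]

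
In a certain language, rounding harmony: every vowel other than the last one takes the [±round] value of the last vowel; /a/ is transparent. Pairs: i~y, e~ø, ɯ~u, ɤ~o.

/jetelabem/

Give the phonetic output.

[jetelabem]

no segment meets the rule's conditions; no change.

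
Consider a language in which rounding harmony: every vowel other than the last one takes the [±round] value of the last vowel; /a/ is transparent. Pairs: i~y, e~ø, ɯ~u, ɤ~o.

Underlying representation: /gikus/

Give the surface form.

/i/ harmonizes with /u/ ([+round]) → [y]

[gykus]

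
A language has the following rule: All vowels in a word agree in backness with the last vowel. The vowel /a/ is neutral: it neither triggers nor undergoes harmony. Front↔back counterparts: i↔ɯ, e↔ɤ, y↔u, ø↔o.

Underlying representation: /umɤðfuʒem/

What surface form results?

/u/ harmonizes with /e/ ([-back]) → [y]
/ɤ/ harmonizes with /e/ ([-back]) → [e]
/u/ harmonizes with /e/ ([-back]) → [y]

[ymeðfyʒem]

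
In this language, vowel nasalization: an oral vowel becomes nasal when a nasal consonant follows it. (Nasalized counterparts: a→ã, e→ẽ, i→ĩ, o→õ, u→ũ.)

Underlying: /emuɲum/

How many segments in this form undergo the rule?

/e/ before nasal /m/ → [ẽ]
/u/ before nasal /ɲ/ → [ũ]
/u/ before nasal /m/ → [ũ]
3 segments change.

3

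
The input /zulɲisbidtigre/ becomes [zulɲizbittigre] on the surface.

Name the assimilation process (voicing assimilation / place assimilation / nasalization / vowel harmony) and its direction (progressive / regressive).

/s/→[z] /d/→[t].
Each target copies a feature from the following segment, so the direction is regressive.

voicing assimilation, regressive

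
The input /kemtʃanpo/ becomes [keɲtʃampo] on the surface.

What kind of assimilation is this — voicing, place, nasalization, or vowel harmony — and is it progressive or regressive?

/m/→[ɲ] /n/→[m].
Each target copies a feature from the following segment, so the direction is regressive.

place assimilation, regressive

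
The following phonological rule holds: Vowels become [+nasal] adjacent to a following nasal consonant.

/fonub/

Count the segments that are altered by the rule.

/o/ before nasal /n/ → [õ]
1 segment changes.

1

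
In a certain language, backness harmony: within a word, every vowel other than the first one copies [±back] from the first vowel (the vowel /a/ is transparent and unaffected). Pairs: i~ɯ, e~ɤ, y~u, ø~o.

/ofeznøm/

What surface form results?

[ofɤznom]

/e/ harmonizes with /o/ ([+back]) → [ɤ]
/ø/ harmonizes with /o/ ([+back]) → [o]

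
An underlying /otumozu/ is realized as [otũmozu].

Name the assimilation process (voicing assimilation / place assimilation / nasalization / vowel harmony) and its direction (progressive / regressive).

nasalization, regressive

/u/→[ũ].
Each target copies a feature from the following segment, so the direction is regressive.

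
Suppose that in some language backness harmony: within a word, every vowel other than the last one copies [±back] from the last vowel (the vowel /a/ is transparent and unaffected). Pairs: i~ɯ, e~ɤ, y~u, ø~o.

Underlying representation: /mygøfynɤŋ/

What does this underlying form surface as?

[mugofunɤŋ]

/y/ harmonizes with /ɤ/ ([+back]) → [u]
/ø/ harmonizes with /ɤ/ ([+back]) → [o]
/y/ harmonizes with /ɤ/ ([+back]) → [u]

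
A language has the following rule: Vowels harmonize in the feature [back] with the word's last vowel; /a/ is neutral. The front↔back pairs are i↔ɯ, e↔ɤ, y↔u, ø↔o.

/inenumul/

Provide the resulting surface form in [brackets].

[ɯnɤnumul]

/i/ harmonizes with /u/ ([+back]) → [ɯ]
/e/ harmonizes with /u/ ([+back]) → [ɤ]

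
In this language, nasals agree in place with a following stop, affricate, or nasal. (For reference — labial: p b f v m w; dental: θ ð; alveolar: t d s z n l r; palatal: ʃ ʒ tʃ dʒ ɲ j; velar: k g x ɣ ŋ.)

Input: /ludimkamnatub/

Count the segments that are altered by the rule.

/m/ before /k/ (velar) → [ŋ]
/m/ before /n/ (alveolar) → [n]
2 segments change.

2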